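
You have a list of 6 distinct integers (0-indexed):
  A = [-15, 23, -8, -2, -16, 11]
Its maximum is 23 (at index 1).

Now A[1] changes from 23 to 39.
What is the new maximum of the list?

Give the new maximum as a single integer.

Answer: 39

Derivation:
Old max = 23 (at index 1)
Change: A[1] 23 -> 39
Changed element WAS the max -> may need rescan.
  Max of remaining elements: 11
  New max = max(39, 11) = 39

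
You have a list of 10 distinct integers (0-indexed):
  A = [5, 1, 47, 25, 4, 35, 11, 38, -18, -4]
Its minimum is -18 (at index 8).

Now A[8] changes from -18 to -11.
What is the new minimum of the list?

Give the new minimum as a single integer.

Answer: -11

Derivation:
Old min = -18 (at index 8)
Change: A[8] -18 -> -11
Changed element WAS the min. Need to check: is -11 still <= all others?
  Min of remaining elements: -4
  New min = min(-11, -4) = -11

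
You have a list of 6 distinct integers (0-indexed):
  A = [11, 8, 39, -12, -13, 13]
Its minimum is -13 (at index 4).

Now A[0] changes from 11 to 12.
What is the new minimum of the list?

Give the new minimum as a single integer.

Answer: -13

Derivation:
Old min = -13 (at index 4)
Change: A[0] 11 -> 12
Changed element was NOT the old min.
  New min = min(old_min, new_val) = min(-13, 12) = -13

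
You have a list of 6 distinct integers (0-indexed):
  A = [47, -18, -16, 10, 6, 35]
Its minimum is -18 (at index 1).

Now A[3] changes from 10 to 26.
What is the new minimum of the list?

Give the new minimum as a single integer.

Answer: -18

Derivation:
Old min = -18 (at index 1)
Change: A[3] 10 -> 26
Changed element was NOT the old min.
  New min = min(old_min, new_val) = min(-18, 26) = -18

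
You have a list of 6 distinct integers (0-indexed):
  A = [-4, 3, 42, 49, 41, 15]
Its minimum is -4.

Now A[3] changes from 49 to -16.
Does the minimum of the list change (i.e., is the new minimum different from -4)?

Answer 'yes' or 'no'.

Old min = -4
Change: A[3] 49 -> -16
Changed element was NOT the min; min changes only if -16 < -4.
New min = -16; changed? yes

Answer: yes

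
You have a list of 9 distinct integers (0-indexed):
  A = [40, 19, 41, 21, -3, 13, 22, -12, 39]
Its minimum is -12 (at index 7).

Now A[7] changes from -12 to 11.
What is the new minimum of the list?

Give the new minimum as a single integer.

Old min = -12 (at index 7)
Change: A[7] -12 -> 11
Changed element WAS the min. Need to check: is 11 still <= all others?
  Min of remaining elements: -3
  New min = min(11, -3) = -3

Answer: -3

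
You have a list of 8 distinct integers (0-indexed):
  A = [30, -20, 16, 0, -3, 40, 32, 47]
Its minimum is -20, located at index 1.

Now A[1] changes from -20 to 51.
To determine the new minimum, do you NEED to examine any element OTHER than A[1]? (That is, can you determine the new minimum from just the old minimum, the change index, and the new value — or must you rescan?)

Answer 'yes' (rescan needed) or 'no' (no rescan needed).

Answer: yes

Derivation:
Old min = -20 at index 1
Change at index 1: -20 -> 51
Index 1 WAS the min and new value 51 > old min -20. Must rescan other elements to find the new min.
Needs rescan: yes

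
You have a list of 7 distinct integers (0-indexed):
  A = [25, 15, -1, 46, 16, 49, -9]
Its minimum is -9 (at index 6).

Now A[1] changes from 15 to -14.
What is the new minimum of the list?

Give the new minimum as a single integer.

Answer: -14

Derivation:
Old min = -9 (at index 6)
Change: A[1] 15 -> -14
Changed element was NOT the old min.
  New min = min(old_min, new_val) = min(-9, -14) = -14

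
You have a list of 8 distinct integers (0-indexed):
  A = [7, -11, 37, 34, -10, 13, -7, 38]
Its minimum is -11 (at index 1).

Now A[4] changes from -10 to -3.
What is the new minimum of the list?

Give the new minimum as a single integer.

Old min = -11 (at index 1)
Change: A[4] -10 -> -3
Changed element was NOT the old min.
  New min = min(old_min, new_val) = min(-11, -3) = -11

Answer: -11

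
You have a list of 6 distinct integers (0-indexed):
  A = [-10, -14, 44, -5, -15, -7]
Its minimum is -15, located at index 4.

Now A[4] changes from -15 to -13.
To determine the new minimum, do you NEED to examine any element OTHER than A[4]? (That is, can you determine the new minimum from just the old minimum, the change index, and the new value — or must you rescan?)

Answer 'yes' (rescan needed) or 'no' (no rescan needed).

Old min = -15 at index 4
Change at index 4: -15 -> -13
Index 4 WAS the min and new value -13 > old min -15. Must rescan other elements to find the new min.
Needs rescan: yes

Answer: yes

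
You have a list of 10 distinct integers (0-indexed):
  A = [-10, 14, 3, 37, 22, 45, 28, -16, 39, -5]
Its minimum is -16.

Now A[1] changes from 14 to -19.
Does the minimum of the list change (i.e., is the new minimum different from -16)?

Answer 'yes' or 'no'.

Answer: yes

Derivation:
Old min = -16
Change: A[1] 14 -> -19
Changed element was NOT the min; min changes only if -19 < -16.
New min = -19; changed? yes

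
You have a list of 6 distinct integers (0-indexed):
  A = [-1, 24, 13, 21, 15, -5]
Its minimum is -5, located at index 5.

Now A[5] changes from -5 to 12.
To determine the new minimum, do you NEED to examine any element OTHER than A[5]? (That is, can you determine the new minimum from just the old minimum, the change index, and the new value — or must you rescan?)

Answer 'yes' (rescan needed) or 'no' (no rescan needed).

Answer: yes

Derivation:
Old min = -5 at index 5
Change at index 5: -5 -> 12
Index 5 WAS the min and new value 12 > old min -5. Must rescan other elements to find the new min.
Needs rescan: yes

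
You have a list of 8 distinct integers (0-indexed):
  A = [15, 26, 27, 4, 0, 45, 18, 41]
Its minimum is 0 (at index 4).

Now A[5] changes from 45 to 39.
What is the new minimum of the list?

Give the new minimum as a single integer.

Answer: 0

Derivation:
Old min = 0 (at index 4)
Change: A[5] 45 -> 39
Changed element was NOT the old min.
  New min = min(old_min, new_val) = min(0, 39) = 0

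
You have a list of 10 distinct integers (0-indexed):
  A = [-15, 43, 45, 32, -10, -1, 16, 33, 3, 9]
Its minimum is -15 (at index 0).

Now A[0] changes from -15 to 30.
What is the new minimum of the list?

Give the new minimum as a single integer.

Old min = -15 (at index 0)
Change: A[0] -15 -> 30
Changed element WAS the min. Need to check: is 30 still <= all others?
  Min of remaining elements: -10
  New min = min(30, -10) = -10

Answer: -10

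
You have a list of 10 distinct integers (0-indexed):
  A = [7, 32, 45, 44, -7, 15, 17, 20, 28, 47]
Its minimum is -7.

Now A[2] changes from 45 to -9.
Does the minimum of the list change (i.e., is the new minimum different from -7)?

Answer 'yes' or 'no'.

Old min = -7
Change: A[2] 45 -> -9
Changed element was NOT the min; min changes only if -9 < -7.
New min = -9; changed? yes

Answer: yes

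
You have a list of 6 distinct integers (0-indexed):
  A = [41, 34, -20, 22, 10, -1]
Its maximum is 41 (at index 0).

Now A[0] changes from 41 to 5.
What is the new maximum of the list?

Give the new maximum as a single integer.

Old max = 41 (at index 0)
Change: A[0] 41 -> 5
Changed element WAS the max -> may need rescan.
  Max of remaining elements: 34
  New max = max(5, 34) = 34

Answer: 34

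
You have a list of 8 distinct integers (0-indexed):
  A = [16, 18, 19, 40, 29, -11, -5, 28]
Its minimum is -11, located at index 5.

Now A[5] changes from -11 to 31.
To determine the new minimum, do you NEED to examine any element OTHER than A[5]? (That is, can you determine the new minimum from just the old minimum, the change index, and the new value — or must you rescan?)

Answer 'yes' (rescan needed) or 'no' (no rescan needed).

Answer: yes

Derivation:
Old min = -11 at index 5
Change at index 5: -11 -> 31
Index 5 WAS the min and new value 31 > old min -11. Must rescan other elements to find the new min.
Needs rescan: yes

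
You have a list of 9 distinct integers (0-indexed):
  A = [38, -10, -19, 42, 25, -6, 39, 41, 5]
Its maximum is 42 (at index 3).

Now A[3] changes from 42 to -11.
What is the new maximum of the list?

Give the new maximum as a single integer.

Old max = 42 (at index 3)
Change: A[3] 42 -> -11
Changed element WAS the max -> may need rescan.
  Max of remaining elements: 41
  New max = max(-11, 41) = 41

Answer: 41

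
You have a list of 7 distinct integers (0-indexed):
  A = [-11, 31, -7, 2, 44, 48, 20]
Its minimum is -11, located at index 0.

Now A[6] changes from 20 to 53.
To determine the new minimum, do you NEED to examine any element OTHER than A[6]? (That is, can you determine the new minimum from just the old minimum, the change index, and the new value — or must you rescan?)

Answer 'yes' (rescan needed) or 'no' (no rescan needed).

Answer: no

Derivation:
Old min = -11 at index 0
Change at index 6: 20 -> 53
Index 6 was NOT the min. New min = min(-11, 53). No rescan of other elements needed.
Needs rescan: no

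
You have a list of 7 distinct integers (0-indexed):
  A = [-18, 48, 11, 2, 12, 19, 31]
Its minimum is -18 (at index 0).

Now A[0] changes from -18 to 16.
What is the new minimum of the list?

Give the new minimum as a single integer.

Old min = -18 (at index 0)
Change: A[0] -18 -> 16
Changed element WAS the min. Need to check: is 16 still <= all others?
  Min of remaining elements: 2
  New min = min(16, 2) = 2

Answer: 2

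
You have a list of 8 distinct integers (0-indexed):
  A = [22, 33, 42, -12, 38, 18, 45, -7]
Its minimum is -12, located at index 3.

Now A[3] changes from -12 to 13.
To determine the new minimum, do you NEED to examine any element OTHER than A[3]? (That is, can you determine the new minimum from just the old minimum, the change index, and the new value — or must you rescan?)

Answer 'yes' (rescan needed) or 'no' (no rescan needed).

Old min = -12 at index 3
Change at index 3: -12 -> 13
Index 3 WAS the min and new value 13 > old min -12. Must rescan other elements to find the new min.
Needs rescan: yes

Answer: yes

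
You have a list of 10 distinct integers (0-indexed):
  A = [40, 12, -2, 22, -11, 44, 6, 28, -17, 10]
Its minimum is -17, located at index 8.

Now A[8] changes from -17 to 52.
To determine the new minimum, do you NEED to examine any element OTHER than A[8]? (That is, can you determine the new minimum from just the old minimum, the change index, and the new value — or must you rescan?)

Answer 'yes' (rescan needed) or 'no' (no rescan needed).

Old min = -17 at index 8
Change at index 8: -17 -> 52
Index 8 WAS the min and new value 52 > old min -17. Must rescan other elements to find the new min.
Needs rescan: yes

Answer: yes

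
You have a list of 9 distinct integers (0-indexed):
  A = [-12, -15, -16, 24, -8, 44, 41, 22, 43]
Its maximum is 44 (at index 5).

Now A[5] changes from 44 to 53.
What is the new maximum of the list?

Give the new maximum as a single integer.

Answer: 53

Derivation:
Old max = 44 (at index 5)
Change: A[5] 44 -> 53
Changed element WAS the max -> may need rescan.
  Max of remaining elements: 43
  New max = max(53, 43) = 53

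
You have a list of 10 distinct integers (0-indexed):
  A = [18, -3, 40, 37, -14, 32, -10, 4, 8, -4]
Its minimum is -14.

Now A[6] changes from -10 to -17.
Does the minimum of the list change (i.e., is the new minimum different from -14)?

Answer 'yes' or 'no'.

Old min = -14
Change: A[6] -10 -> -17
Changed element was NOT the min; min changes only if -17 < -14.
New min = -17; changed? yes

Answer: yes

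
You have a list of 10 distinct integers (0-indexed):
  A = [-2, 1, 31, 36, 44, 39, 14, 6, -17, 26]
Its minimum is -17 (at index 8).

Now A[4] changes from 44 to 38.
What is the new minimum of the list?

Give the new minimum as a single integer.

Answer: -17

Derivation:
Old min = -17 (at index 8)
Change: A[4] 44 -> 38
Changed element was NOT the old min.
  New min = min(old_min, new_val) = min(-17, 38) = -17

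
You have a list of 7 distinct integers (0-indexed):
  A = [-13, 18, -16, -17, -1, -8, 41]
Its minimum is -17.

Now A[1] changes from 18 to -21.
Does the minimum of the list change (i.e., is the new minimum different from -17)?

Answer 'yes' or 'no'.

Old min = -17
Change: A[1] 18 -> -21
Changed element was NOT the min; min changes only if -21 < -17.
New min = -21; changed? yes

Answer: yes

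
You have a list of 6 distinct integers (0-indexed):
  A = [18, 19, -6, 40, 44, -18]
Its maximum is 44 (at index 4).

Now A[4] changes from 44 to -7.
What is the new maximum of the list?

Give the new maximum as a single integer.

Old max = 44 (at index 4)
Change: A[4] 44 -> -7
Changed element WAS the max -> may need rescan.
  Max of remaining elements: 40
  New max = max(-7, 40) = 40

Answer: 40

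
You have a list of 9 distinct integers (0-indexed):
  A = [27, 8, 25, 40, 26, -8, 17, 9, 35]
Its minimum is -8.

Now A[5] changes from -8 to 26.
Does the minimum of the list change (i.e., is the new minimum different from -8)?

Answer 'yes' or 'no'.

Answer: yes

Derivation:
Old min = -8
Change: A[5] -8 -> 26
Changed element was the min; new min must be rechecked.
New min = 8; changed? yes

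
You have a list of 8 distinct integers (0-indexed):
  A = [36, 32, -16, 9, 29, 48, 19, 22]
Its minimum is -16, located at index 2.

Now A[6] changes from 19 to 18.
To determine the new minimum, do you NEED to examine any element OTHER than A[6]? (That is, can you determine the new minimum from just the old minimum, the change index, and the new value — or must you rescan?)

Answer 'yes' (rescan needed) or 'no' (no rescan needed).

Answer: no

Derivation:
Old min = -16 at index 2
Change at index 6: 19 -> 18
Index 6 was NOT the min. New min = min(-16, 18). No rescan of other elements needed.
Needs rescan: no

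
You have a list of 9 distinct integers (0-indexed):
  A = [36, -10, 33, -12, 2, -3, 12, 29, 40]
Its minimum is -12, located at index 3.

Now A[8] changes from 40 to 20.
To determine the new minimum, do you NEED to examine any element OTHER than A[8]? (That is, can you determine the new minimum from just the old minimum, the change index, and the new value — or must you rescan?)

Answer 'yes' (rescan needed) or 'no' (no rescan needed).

Old min = -12 at index 3
Change at index 8: 40 -> 20
Index 8 was NOT the min. New min = min(-12, 20). No rescan of other elements needed.
Needs rescan: no

Answer: no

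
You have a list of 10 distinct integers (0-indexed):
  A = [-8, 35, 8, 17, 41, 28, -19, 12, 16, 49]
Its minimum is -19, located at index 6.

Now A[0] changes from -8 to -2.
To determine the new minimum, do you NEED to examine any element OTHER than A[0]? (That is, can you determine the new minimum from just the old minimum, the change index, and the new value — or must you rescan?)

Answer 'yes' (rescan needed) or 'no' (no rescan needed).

Answer: no

Derivation:
Old min = -19 at index 6
Change at index 0: -8 -> -2
Index 0 was NOT the min. New min = min(-19, -2). No rescan of other elements needed.
Needs rescan: no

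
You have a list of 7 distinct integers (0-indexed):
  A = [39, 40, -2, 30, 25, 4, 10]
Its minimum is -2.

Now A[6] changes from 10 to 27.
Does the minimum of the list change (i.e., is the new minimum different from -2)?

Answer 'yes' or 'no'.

Answer: no

Derivation:
Old min = -2
Change: A[6] 10 -> 27
Changed element was NOT the min; min changes only if 27 < -2.
New min = -2; changed? no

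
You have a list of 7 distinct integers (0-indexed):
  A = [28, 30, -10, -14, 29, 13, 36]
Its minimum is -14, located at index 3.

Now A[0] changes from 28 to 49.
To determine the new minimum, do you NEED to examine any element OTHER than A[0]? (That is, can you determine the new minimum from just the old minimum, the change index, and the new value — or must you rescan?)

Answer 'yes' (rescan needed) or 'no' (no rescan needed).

Old min = -14 at index 3
Change at index 0: 28 -> 49
Index 0 was NOT the min. New min = min(-14, 49). No rescan of other elements needed.
Needs rescan: no

Answer: no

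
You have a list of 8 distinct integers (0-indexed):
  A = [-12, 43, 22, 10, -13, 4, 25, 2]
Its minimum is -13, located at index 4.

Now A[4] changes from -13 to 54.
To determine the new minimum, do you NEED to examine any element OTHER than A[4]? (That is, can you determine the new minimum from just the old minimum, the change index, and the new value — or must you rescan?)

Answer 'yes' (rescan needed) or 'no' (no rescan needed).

Old min = -13 at index 4
Change at index 4: -13 -> 54
Index 4 WAS the min and new value 54 > old min -13. Must rescan other elements to find the new min.
Needs rescan: yes

Answer: yes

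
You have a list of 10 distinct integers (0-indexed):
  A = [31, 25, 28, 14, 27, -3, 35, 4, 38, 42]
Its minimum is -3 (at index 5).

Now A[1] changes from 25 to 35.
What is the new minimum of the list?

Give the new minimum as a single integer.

Old min = -3 (at index 5)
Change: A[1] 25 -> 35
Changed element was NOT the old min.
  New min = min(old_min, new_val) = min(-3, 35) = -3

Answer: -3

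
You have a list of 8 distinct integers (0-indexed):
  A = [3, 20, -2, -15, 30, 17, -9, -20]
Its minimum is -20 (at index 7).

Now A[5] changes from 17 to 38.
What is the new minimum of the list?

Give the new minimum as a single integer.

Old min = -20 (at index 7)
Change: A[5] 17 -> 38
Changed element was NOT the old min.
  New min = min(old_min, new_val) = min(-20, 38) = -20

Answer: -20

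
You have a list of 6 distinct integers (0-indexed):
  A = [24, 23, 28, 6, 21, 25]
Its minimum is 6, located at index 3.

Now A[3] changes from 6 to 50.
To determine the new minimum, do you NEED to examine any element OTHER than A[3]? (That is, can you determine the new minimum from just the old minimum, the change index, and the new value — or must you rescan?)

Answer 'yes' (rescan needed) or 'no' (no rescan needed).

Old min = 6 at index 3
Change at index 3: 6 -> 50
Index 3 WAS the min and new value 50 > old min 6. Must rescan other elements to find the new min.
Needs rescan: yes

Answer: yes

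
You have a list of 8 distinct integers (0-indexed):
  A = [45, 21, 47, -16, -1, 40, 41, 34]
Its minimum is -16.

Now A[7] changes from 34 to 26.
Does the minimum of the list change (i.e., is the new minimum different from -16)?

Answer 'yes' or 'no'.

Answer: no

Derivation:
Old min = -16
Change: A[7] 34 -> 26
Changed element was NOT the min; min changes only if 26 < -16.
New min = -16; changed? no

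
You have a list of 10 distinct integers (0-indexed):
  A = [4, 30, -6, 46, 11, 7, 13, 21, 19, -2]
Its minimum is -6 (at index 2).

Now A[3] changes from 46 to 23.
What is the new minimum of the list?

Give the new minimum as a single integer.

Old min = -6 (at index 2)
Change: A[3] 46 -> 23
Changed element was NOT the old min.
  New min = min(old_min, new_val) = min(-6, 23) = -6

Answer: -6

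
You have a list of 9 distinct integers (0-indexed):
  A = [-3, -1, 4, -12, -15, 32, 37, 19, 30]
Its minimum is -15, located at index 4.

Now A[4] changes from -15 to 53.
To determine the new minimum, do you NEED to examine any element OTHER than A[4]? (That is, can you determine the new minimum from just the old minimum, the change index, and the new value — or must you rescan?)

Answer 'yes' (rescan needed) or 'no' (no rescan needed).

Old min = -15 at index 4
Change at index 4: -15 -> 53
Index 4 WAS the min and new value 53 > old min -15. Must rescan other elements to find the new min.
Needs rescan: yes

Answer: yes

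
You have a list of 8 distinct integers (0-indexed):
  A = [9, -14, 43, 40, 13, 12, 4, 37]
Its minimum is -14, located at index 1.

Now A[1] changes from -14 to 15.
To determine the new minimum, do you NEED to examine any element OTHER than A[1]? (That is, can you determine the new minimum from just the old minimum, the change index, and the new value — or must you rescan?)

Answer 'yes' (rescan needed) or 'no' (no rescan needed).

Old min = -14 at index 1
Change at index 1: -14 -> 15
Index 1 WAS the min and new value 15 > old min -14. Must rescan other elements to find the new min.
Needs rescan: yes

Answer: yes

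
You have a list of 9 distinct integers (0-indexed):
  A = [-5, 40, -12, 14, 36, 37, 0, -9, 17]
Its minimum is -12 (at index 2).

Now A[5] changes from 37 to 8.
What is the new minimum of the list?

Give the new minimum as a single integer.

Answer: -12

Derivation:
Old min = -12 (at index 2)
Change: A[5] 37 -> 8
Changed element was NOT the old min.
  New min = min(old_min, new_val) = min(-12, 8) = -12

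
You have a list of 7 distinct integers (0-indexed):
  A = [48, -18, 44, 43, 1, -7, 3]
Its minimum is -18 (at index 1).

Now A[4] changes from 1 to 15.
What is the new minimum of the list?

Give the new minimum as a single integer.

Old min = -18 (at index 1)
Change: A[4] 1 -> 15
Changed element was NOT the old min.
  New min = min(old_min, new_val) = min(-18, 15) = -18

Answer: -18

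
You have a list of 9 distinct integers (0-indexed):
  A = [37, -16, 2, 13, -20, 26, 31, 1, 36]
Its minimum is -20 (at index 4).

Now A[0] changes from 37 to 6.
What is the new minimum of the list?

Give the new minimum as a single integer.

Old min = -20 (at index 4)
Change: A[0] 37 -> 6
Changed element was NOT the old min.
  New min = min(old_min, new_val) = min(-20, 6) = -20

Answer: -20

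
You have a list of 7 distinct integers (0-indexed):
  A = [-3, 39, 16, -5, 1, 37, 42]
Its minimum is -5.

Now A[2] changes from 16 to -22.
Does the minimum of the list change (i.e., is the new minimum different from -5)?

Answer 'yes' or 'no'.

Old min = -5
Change: A[2] 16 -> -22
Changed element was NOT the min; min changes only if -22 < -5.
New min = -22; changed? yes

Answer: yes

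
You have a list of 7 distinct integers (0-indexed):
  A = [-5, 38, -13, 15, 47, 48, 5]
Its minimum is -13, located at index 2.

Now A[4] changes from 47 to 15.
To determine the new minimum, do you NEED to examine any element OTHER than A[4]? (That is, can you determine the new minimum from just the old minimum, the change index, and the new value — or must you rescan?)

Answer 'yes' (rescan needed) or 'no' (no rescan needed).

Old min = -13 at index 2
Change at index 4: 47 -> 15
Index 4 was NOT the min. New min = min(-13, 15). No rescan of other elements needed.
Needs rescan: no

Answer: no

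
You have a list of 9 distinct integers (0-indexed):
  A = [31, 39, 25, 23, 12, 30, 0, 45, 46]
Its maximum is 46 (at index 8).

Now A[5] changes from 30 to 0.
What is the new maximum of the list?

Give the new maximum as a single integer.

Old max = 46 (at index 8)
Change: A[5] 30 -> 0
Changed element was NOT the old max.
  New max = max(old_max, new_val) = max(46, 0) = 46

Answer: 46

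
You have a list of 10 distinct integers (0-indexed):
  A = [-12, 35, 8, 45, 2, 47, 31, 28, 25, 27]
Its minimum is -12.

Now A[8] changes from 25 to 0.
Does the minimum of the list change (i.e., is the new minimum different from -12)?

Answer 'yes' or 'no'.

Old min = -12
Change: A[8] 25 -> 0
Changed element was NOT the min; min changes only if 0 < -12.
New min = -12; changed? no

Answer: no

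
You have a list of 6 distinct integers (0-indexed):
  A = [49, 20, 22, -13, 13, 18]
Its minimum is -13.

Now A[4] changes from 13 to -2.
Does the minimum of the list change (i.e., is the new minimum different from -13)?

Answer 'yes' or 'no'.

Answer: no

Derivation:
Old min = -13
Change: A[4] 13 -> -2
Changed element was NOT the min; min changes only if -2 < -13.
New min = -13; changed? no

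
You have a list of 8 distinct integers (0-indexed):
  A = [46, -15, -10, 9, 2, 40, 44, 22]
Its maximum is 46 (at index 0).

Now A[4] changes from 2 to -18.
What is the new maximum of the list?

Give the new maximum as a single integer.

Old max = 46 (at index 0)
Change: A[4] 2 -> -18
Changed element was NOT the old max.
  New max = max(old_max, new_val) = max(46, -18) = 46

Answer: 46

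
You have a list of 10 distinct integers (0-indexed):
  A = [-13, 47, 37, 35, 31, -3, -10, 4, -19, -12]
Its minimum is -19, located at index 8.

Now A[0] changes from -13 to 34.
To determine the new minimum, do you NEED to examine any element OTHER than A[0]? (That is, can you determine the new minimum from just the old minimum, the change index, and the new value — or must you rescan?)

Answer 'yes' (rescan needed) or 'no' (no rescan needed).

Answer: no

Derivation:
Old min = -19 at index 8
Change at index 0: -13 -> 34
Index 0 was NOT the min. New min = min(-19, 34). No rescan of other elements needed.
Needs rescan: no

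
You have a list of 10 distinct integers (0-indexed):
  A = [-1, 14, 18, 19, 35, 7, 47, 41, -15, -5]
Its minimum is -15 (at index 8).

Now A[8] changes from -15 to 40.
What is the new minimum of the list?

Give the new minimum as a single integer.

Answer: -5

Derivation:
Old min = -15 (at index 8)
Change: A[8] -15 -> 40
Changed element WAS the min. Need to check: is 40 still <= all others?
  Min of remaining elements: -5
  New min = min(40, -5) = -5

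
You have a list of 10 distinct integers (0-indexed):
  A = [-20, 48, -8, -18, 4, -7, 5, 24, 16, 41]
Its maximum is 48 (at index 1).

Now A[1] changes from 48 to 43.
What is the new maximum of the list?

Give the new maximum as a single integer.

Old max = 48 (at index 1)
Change: A[1] 48 -> 43
Changed element WAS the max -> may need rescan.
  Max of remaining elements: 41
  New max = max(43, 41) = 43

Answer: 43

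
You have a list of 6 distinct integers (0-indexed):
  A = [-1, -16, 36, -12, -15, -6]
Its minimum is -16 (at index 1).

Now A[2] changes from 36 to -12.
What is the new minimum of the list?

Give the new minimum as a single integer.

Answer: -16

Derivation:
Old min = -16 (at index 1)
Change: A[2] 36 -> -12
Changed element was NOT the old min.
  New min = min(old_min, new_val) = min(-16, -12) = -16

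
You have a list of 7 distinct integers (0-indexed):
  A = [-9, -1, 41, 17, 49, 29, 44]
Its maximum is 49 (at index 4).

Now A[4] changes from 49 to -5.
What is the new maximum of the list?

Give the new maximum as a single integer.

Answer: 44

Derivation:
Old max = 49 (at index 4)
Change: A[4] 49 -> -5
Changed element WAS the max -> may need rescan.
  Max of remaining elements: 44
  New max = max(-5, 44) = 44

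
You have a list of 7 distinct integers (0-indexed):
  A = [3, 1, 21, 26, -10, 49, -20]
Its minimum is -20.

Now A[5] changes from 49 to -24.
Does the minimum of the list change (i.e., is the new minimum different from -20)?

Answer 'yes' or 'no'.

Old min = -20
Change: A[5] 49 -> -24
Changed element was NOT the min; min changes only if -24 < -20.
New min = -24; changed? yes

Answer: yes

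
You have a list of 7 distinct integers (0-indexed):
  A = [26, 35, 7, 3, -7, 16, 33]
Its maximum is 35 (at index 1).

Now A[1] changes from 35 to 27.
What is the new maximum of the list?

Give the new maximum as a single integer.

Answer: 33

Derivation:
Old max = 35 (at index 1)
Change: A[1] 35 -> 27
Changed element WAS the max -> may need rescan.
  Max of remaining elements: 33
  New max = max(27, 33) = 33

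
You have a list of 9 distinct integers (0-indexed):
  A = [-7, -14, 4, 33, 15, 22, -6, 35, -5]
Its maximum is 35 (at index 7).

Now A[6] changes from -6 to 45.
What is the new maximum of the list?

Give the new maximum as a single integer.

Old max = 35 (at index 7)
Change: A[6] -6 -> 45
Changed element was NOT the old max.
  New max = max(old_max, new_val) = max(35, 45) = 45

Answer: 45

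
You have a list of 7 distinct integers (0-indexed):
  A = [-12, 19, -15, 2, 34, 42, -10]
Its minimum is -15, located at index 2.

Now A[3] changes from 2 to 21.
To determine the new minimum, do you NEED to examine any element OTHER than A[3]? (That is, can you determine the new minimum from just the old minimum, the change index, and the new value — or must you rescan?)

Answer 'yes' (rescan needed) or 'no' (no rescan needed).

Answer: no

Derivation:
Old min = -15 at index 2
Change at index 3: 2 -> 21
Index 3 was NOT the min. New min = min(-15, 21). No rescan of other elements needed.
Needs rescan: no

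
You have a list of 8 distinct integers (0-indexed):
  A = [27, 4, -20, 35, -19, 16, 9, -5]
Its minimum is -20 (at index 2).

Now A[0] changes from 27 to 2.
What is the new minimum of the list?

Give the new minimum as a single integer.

Answer: -20

Derivation:
Old min = -20 (at index 2)
Change: A[0] 27 -> 2
Changed element was NOT the old min.
  New min = min(old_min, new_val) = min(-20, 2) = -20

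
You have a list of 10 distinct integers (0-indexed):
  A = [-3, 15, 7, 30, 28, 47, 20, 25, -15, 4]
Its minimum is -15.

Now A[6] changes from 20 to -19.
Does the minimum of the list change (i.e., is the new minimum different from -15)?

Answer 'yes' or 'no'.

Old min = -15
Change: A[6] 20 -> -19
Changed element was NOT the min; min changes only if -19 < -15.
New min = -19; changed? yes

Answer: yes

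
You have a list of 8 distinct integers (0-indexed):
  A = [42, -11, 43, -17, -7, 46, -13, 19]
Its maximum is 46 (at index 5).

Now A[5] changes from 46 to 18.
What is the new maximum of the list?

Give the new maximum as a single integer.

Answer: 43

Derivation:
Old max = 46 (at index 5)
Change: A[5] 46 -> 18
Changed element WAS the max -> may need rescan.
  Max of remaining elements: 43
  New max = max(18, 43) = 43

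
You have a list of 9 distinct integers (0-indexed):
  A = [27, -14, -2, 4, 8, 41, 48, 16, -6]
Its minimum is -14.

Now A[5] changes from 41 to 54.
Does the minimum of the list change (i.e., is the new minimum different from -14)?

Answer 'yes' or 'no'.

Answer: no

Derivation:
Old min = -14
Change: A[5] 41 -> 54
Changed element was NOT the min; min changes only if 54 < -14.
New min = -14; changed? no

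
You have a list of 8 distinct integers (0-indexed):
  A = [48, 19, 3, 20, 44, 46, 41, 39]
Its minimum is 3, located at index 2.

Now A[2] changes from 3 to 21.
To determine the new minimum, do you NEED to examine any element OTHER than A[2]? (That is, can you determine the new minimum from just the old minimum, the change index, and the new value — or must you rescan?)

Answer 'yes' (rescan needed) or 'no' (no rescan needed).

Old min = 3 at index 2
Change at index 2: 3 -> 21
Index 2 WAS the min and new value 21 > old min 3. Must rescan other elements to find the new min.
Needs rescan: yes

Answer: yes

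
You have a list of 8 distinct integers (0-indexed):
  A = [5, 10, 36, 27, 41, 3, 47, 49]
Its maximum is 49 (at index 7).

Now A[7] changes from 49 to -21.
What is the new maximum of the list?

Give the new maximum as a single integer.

Old max = 49 (at index 7)
Change: A[7] 49 -> -21
Changed element WAS the max -> may need rescan.
  Max of remaining elements: 47
  New max = max(-21, 47) = 47

Answer: 47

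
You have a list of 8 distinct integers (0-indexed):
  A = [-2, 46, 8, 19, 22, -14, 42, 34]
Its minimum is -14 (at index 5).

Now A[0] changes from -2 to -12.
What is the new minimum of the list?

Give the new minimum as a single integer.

Answer: -14

Derivation:
Old min = -14 (at index 5)
Change: A[0] -2 -> -12
Changed element was NOT the old min.
  New min = min(old_min, new_val) = min(-14, -12) = -14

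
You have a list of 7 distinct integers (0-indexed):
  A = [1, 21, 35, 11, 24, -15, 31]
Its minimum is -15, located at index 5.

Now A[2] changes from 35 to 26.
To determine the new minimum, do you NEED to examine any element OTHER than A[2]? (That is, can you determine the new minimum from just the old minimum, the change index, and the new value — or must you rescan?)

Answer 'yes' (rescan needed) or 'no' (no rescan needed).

Old min = -15 at index 5
Change at index 2: 35 -> 26
Index 2 was NOT the min. New min = min(-15, 26). No rescan of other elements needed.
Needs rescan: no

Answer: no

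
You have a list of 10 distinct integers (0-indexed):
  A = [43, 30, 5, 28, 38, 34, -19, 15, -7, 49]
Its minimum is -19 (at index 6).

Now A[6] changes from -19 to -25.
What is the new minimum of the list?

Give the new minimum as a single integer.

Old min = -19 (at index 6)
Change: A[6] -19 -> -25
Changed element WAS the min. Need to check: is -25 still <= all others?
  Min of remaining elements: -7
  New min = min(-25, -7) = -25

Answer: -25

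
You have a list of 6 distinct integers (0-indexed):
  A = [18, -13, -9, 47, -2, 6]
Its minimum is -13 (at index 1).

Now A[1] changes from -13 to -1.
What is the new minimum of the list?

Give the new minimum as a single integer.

Answer: -9

Derivation:
Old min = -13 (at index 1)
Change: A[1] -13 -> -1
Changed element WAS the min. Need to check: is -1 still <= all others?
  Min of remaining elements: -9
  New min = min(-1, -9) = -9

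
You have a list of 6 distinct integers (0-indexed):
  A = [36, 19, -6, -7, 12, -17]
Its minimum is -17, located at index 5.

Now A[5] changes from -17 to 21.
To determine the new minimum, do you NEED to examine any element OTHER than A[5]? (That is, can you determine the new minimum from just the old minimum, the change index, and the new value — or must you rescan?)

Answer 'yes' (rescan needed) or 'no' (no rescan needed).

Answer: yes

Derivation:
Old min = -17 at index 5
Change at index 5: -17 -> 21
Index 5 WAS the min and new value 21 > old min -17. Must rescan other elements to find the new min.
Needs rescan: yes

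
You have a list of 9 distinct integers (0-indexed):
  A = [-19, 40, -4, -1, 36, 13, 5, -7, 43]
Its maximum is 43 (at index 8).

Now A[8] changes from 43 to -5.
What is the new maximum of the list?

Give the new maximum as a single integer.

Answer: 40

Derivation:
Old max = 43 (at index 8)
Change: A[8] 43 -> -5
Changed element WAS the max -> may need rescan.
  Max of remaining elements: 40
  New max = max(-5, 40) = 40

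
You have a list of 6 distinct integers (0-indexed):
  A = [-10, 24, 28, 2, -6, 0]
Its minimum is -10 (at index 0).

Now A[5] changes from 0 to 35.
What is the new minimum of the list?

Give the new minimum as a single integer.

Answer: -10

Derivation:
Old min = -10 (at index 0)
Change: A[5] 0 -> 35
Changed element was NOT the old min.
  New min = min(old_min, new_val) = min(-10, 35) = -10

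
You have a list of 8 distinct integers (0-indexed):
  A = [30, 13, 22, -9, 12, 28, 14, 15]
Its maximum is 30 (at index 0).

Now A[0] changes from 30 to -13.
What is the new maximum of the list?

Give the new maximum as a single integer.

Old max = 30 (at index 0)
Change: A[0] 30 -> -13
Changed element WAS the max -> may need rescan.
  Max of remaining elements: 28
  New max = max(-13, 28) = 28

Answer: 28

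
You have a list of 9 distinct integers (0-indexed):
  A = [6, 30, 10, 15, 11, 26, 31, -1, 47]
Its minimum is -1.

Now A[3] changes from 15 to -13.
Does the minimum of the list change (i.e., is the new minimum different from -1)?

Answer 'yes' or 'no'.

Old min = -1
Change: A[3] 15 -> -13
Changed element was NOT the min; min changes only if -13 < -1.
New min = -13; changed? yes

Answer: yes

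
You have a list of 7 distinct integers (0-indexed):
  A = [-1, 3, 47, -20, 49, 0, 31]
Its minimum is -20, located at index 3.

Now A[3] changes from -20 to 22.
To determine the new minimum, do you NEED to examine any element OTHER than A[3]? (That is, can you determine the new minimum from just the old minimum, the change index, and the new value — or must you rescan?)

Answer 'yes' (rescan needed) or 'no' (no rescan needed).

Old min = -20 at index 3
Change at index 3: -20 -> 22
Index 3 WAS the min and new value 22 > old min -20. Must rescan other elements to find the new min.
Needs rescan: yes

Answer: yes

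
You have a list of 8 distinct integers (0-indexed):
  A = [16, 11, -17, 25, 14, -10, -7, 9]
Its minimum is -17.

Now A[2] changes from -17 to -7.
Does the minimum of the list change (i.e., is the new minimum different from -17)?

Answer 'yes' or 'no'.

Old min = -17
Change: A[2] -17 -> -7
Changed element was the min; new min must be rechecked.
New min = -10; changed? yes

Answer: yes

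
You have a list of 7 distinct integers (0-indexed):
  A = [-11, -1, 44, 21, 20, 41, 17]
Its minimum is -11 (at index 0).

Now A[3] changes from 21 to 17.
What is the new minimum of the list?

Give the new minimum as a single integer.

Old min = -11 (at index 0)
Change: A[3] 21 -> 17
Changed element was NOT the old min.
  New min = min(old_min, new_val) = min(-11, 17) = -11

Answer: -11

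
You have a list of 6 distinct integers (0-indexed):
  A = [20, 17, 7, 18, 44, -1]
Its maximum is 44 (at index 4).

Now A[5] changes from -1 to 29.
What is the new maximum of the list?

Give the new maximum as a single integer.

Old max = 44 (at index 4)
Change: A[5] -1 -> 29
Changed element was NOT the old max.
  New max = max(old_max, new_val) = max(44, 29) = 44

Answer: 44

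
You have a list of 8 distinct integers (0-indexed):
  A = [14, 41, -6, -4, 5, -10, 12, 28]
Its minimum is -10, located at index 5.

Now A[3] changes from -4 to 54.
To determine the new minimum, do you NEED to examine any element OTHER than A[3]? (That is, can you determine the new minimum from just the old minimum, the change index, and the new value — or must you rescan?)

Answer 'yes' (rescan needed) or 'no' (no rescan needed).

Old min = -10 at index 5
Change at index 3: -4 -> 54
Index 3 was NOT the min. New min = min(-10, 54). No rescan of other elements needed.
Needs rescan: no

Answer: no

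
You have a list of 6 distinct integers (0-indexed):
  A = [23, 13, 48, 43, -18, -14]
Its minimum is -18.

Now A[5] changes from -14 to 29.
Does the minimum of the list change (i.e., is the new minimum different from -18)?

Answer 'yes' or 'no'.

Answer: no

Derivation:
Old min = -18
Change: A[5] -14 -> 29
Changed element was NOT the min; min changes only if 29 < -18.
New min = -18; changed? no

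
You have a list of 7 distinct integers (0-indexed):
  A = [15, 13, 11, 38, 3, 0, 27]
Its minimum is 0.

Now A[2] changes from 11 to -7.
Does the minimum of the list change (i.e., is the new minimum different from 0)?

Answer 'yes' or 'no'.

Answer: yes

Derivation:
Old min = 0
Change: A[2] 11 -> -7
Changed element was NOT the min; min changes only if -7 < 0.
New min = -7; changed? yes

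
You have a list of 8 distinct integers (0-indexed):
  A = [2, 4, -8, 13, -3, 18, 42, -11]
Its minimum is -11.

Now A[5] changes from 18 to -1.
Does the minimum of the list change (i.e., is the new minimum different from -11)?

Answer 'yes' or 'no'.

Answer: no

Derivation:
Old min = -11
Change: A[5] 18 -> -1
Changed element was NOT the min; min changes only if -1 < -11.
New min = -11; changed? no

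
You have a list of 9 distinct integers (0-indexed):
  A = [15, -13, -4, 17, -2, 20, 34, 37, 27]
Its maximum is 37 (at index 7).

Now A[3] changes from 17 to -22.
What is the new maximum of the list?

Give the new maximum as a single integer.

Answer: 37

Derivation:
Old max = 37 (at index 7)
Change: A[3] 17 -> -22
Changed element was NOT the old max.
  New max = max(old_max, new_val) = max(37, -22) = 37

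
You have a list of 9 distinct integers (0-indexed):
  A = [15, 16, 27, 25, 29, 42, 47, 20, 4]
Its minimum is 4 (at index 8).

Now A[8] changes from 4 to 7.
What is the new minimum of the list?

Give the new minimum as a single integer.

Answer: 7

Derivation:
Old min = 4 (at index 8)
Change: A[8] 4 -> 7
Changed element WAS the min. Need to check: is 7 still <= all others?
  Min of remaining elements: 15
  New min = min(7, 15) = 7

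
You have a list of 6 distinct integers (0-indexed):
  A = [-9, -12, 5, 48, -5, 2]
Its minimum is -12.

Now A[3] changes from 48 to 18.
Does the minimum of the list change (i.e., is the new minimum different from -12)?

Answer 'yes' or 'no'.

Old min = -12
Change: A[3] 48 -> 18
Changed element was NOT the min; min changes only if 18 < -12.
New min = -12; changed? no

Answer: no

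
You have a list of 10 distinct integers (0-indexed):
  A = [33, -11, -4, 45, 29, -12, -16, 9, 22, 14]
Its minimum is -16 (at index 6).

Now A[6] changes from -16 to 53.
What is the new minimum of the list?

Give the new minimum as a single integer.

Old min = -16 (at index 6)
Change: A[6] -16 -> 53
Changed element WAS the min. Need to check: is 53 still <= all others?
  Min of remaining elements: -12
  New min = min(53, -12) = -12

Answer: -12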